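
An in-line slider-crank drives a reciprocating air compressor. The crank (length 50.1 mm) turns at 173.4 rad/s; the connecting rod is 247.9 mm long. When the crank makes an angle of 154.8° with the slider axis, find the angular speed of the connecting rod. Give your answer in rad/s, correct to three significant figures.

ω = 173.4 rad/s
The rod makes angle φ with the slider axis where L sinφ = r sinθ; differentiating, L cosφ·φ̇ = r ω cosθ.
L cosφ = √(L² − r² sin²θ) = 0.24698 m.
|ω_rod| = r ω |cosθ| / √(L² − r² sin²θ) = 0.0501·173.4·0.90483/0.24698 = 31.827 rad/s.

31.8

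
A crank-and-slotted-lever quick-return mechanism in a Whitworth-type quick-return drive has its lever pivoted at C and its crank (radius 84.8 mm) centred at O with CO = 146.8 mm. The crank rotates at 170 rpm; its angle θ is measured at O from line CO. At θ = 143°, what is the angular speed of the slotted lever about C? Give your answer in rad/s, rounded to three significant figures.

5.53

ω = 17.8 rad/s (from 170 rpm).
Crank pin A relative to C: A = (d + r cosθ, r sinθ); lever angle φ = atan2(r sinθ, d + r cosθ).
Differentiating tanφ: φ̇ = rω(d cosθ + r)/(d² + r² + 2dr cosθ).
d² + r² + 2dr cosθ = |CA|² = 0.00885743 m²;  d cosθ + r = -0.03244 m.
|ω_lever| = |0.0848·17.8·-0.03244| / 0.00885743 = 5.5289 rad/s.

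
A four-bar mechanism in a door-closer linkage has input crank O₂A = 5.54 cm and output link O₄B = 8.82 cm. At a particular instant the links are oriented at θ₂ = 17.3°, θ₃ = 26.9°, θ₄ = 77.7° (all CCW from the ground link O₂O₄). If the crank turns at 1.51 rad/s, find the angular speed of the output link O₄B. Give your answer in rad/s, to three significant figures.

0.204

ω₂ = 1.51 rad/s
Differentiating the loop-closure r₂e^{iθ₂}+r₃e^{iθ₃}=r₁+r₄e^{iθ₄} gives r₂ω₂e^{iθ₂}+r₃ω₃e^{iθ₃}=r₄ω₄e^{iθ₄}.
Eliminating the other unknown: ω₄ = r₂ω₂ sin(θ₂−θ₃) / [r₄ sin(θ₄−θ₃)].
Numerator sine = -0.16677; denominator sine = +0.77494.
Result = 0.0554·1.51·(-0.16677) / (0.0882·(+0.77494)) = -0.20411 rad/s; magnitude 0.20411 rad/s.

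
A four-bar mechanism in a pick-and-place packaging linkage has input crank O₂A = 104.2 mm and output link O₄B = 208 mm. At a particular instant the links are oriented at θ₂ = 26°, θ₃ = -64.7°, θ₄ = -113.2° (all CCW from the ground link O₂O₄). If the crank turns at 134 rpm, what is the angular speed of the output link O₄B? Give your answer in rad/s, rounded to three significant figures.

9.39

ω₂ = 14.03 rad/s (from 134 rpm).
Differentiating the loop-closure r₂e^{iθ₂}+r₃e^{iθ₃}=r₁+r₄e^{iθ₄} gives r₂ω₂e^{iθ₂}+r₃ω₃e^{iθ₃}=r₄ω₄e^{iθ₄}.
Eliminating the other unknown: ω₄ = r₂ω₂ sin(θ₂−θ₃) / [r₄ sin(θ₄−θ₃)].
Numerator sine = +0.99993; denominator sine = -0.74896.
Result = 0.1042·14.03·(+0.99993) / (0.208·(-0.74896)) = -9.3853 rad/s; magnitude 9.3853 rad/s.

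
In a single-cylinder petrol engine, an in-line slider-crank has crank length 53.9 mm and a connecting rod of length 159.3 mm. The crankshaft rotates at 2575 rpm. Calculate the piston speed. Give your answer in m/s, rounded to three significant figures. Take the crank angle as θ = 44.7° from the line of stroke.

ω = 2π·2575/60 = 269.7 rad/s
For an in-line slider-crank, x = r cosθ + √(L² − r² sin²θ), so v = −rω sinθ·[1 + r cosθ/√(L² − r² sin²θ)].
With r = 0.0539 m, L = 0.1593 m, θ = 44.7°: √(L² − r² sin²θ) = 0.15472 m.
v = −0.0539·269.7·0.70339·[1 + 0.0539·0.71080/0.15472] = -12.755 m/s.
|v| = 12.755 m/s.

12.8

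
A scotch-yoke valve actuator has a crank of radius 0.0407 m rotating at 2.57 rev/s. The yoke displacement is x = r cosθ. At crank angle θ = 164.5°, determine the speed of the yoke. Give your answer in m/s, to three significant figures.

ω = 16.15 rad/s (from 2.57 rev/s).
x = r cosθ ⇒ ẋ = −rω sinθ.
|v| = rω|sinθ| = 0.0407·16.15·|sin 164.5°| = 0.17563 m/s.

0.176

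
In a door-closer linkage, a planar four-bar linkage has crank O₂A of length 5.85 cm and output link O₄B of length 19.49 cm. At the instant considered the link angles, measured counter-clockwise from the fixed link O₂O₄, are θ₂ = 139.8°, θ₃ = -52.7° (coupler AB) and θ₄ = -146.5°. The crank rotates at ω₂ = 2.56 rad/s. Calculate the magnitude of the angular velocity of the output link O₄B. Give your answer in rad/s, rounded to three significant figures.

0.167

ω₂ = 2.56 rad/s
Differentiating the loop-closure r₂e^{iθ₂}+r₃e^{iθ₃}=r₁+r₄e^{iθ₄} gives r₂ω₂e^{iθ₂}+r₃ω₃e^{iθ₃}=r₄ω₄e^{iθ₄}.
Eliminating the other unknown: ω₄ = r₂ω₂ sin(θ₂−θ₃) / [r₄ sin(θ₄−θ₃)].
Numerator sine = -0.21644; denominator sine = -0.99780.
Result = 0.0585·2.56·(-0.21644) / (0.1949·(-0.99780)) = +0.16668 rad/s; magnitude 0.16668 rad/s.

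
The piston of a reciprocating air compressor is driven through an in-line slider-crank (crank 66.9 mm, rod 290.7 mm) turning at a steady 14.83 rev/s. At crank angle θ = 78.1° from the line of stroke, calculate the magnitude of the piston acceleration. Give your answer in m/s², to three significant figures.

5.44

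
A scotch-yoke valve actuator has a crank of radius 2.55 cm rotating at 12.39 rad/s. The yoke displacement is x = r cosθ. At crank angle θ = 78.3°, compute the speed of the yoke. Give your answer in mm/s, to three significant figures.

309

ω = 12.39 rad/s
x = r cosθ ⇒ ẋ = −rω sinθ.
|v| = rω|sinθ| = 0.0255·12.39·|sin 78.3°| = 0.30938 m/s = 309.38 mm/s.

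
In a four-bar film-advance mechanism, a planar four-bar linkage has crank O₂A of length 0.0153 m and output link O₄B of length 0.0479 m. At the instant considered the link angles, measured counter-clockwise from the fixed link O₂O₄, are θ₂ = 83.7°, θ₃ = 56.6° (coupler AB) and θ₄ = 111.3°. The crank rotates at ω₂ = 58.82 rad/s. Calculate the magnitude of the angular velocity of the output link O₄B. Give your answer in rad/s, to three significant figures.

10.5

ω₂ = 58.82 rad/s
Differentiating the loop-closure r₂e^{iθ₂}+r₃e^{iθ₃}=r₁+r₄e^{iθ₄} gives r₂ω₂e^{iθ₂}+r₃ω₃e^{iθ₃}=r₄ω₄e^{iθ₄}.
Eliminating the other unknown: ω₄ = r₂ω₂ sin(θ₂−θ₃) / [r₄ sin(θ₄−θ₃)].
Numerator sine = +0.45554; denominator sine = +0.81614.
Result = 0.0153·58.82·(+0.45554) / (0.0479·(+0.81614)) = +10.487 rad/s; magnitude 10.487 rad/s.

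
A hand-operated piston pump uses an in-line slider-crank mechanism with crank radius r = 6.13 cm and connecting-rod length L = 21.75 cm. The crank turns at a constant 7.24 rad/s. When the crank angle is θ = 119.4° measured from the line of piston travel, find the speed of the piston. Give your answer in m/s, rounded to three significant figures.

0.331

ω = 7.24 rad/s
For an in-line slider-crank, x = r cosθ + √(L² − r² sin²θ), so v = −rω sinθ·[1 + r cosθ/√(L² − r² sin²θ)].
With r = 0.0613 m, L = 0.2175 m, θ = 119.4°: √(L² − r² sin²θ) = 0.21084 m.
v = −0.0613·7.24·0.87121·[1 + 0.0613·-0.49090/0.21084] = -0.33147 m/s.
|v| = 0.33147 m/s.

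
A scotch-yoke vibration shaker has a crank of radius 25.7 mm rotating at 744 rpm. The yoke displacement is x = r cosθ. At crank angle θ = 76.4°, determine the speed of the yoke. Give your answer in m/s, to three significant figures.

1.95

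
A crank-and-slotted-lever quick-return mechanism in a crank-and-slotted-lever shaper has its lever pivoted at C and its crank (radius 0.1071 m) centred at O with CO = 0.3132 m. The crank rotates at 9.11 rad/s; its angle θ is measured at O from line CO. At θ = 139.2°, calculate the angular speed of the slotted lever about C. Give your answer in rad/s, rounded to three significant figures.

ω = 9.11 rad/s
Crank pin A relative to C: A = (d + r cosθ, r sinθ); lever angle φ = atan2(r sinθ, d + r cosθ).
Differentiating tanφ: φ̇ = rω(d cosθ + r)/(d² + r² + 2dr cosθ).
d² + r² + 2dr cosθ = |CA|² = 0.0587798 m²;  d cosθ + r = -0.12999 m.
|ω_lever| = |0.1071·9.11·-0.12999| / 0.0587798 = 2.1577 rad/s.

2.16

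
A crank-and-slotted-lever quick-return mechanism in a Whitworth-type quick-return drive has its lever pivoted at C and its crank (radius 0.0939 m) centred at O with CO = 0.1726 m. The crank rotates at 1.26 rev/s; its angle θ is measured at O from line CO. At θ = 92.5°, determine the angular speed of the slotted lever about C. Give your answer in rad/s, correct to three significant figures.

1.73

ω = 7.917 rad/s (from 1.26 rev/s).
Crank pin A relative to C: A = (d + r cosθ, r sinθ); lever angle φ = atan2(r sinθ, d + r cosθ).
Differentiating tanφ: φ̇ = rω(d cosθ + r)/(d² + r² + 2dr cosθ).
d² + r² + 2dr cosθ = |CA|² = 0.0371941 m²;  d cosθ + r = +0.086371 m.
|ω_lever| = |0.0939·7.917·+0.086371| / 0.0371941 = 1.7263 rad/s.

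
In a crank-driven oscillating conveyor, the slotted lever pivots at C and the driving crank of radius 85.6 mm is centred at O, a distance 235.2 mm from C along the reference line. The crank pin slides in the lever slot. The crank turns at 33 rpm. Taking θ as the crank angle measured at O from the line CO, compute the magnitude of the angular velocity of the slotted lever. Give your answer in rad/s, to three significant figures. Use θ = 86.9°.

ω = 3.456 rad/s (from 33 rpm).
Crank pin A relative to C: A = (d + r cosθ, r sinθ); lever angle φ = atan2(r sinθ, d + r cosθ).
Differentiating tanφ: φ̇ = rω(d cosθ + r)/(d² + r² + 2dr cosθ).
d² + r² + 2dr cosθ = |CA|² = 0.064824 m²;  d cosθ + r = +0.098319 m.
|ω_lever| = |0.0856·3.456·+0.098319| / 0.064824 = 0.44866 rad/s.

0.449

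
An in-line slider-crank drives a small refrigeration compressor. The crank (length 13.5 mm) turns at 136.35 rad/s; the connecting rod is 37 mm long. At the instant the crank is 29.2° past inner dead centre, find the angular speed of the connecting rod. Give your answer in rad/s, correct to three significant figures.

44.1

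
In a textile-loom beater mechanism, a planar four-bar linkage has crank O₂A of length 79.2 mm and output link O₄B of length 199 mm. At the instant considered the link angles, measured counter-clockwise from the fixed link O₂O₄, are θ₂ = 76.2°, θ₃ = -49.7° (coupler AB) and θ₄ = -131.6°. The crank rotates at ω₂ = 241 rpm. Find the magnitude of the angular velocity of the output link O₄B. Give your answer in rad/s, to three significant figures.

ω₂ = 25.24 rad/s (from 241 rpm).
Differentiating the loop-closure r₂e^{iθ₂}+r₃e^{iθ₃}=r₁+r₄e^{iθ₄} gives r₂ω₂e^{iθ₂}+r₃ω₃e^{iθ₃}=r₄ω₄e^{iθ₄}.
Eliminating the other unknown: ω₄ = r₂ω₂ sin(θ₂−θ₃) / [r₄ sin(θ₄−θ₃)].
Numerator sine = +0.81004; denominator sine = -0.99002.
Result = 0.0792·25.24·(+0.81004) / (0.199·(-0.99002)) = -8.2183 rad/s; magnitude 8.2183 rad/s.

8.22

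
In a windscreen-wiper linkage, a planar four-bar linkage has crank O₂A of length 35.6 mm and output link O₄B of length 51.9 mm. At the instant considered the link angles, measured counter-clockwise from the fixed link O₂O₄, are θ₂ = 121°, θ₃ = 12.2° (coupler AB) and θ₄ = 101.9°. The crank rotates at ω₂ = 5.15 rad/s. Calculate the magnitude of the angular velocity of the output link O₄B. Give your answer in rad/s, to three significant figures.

3.34

ω₂ = 5.15 rad/s
Differentiating the loop-closure r₂e^{iθ₂}+r₃e^{iθ₃}=r₁+r₄e^{iθ₄} gives r₂ω₂e^{iθ₂}+r₃ω₃e^{iθ₃}=r₄ω₄e^{iθ₄}.
Eliminating the other unknown: ω₄ = r₂ω₂ sin(θ₂−θ₃) / [r₄ sin(θ₄−θ₃)].
Numerator sine = +0.94665; denominator sine = +0.99999.
Result = 0.0356·5.15·(+0.94665) / (0.0519·(+0.99999)) = +3.3441 rad/s; magnitude 3.3441 rad/s.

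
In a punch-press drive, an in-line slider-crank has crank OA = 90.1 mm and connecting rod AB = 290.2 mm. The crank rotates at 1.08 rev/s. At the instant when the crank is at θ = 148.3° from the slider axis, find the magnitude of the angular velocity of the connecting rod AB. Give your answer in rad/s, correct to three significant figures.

ω = 6.786 rad/s (converted from 1.08 rev/s).
The rod makes angle φ with the slider axis where L sinφ = r sinθ; differentiating, L cosφ·φ̇ = r ω cosθ.
L cosφ = √(L² − r² sin²θ) = 0.28631 m.
|ω_rod| = r ω |cosθ| / √(L² − r² sin²θ) = 0.0901·6.786·0.85081/0.28631 = 1.8169 rad/s.

1.82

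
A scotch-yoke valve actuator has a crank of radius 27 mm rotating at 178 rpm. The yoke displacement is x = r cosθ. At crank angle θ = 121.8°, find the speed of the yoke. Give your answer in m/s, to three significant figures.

ω = 18.64 rad/s (from 178 rpm).
x = r cosθ ⇒ ẋ = −rω sinθ.
|v| = rω|sinθ| = 0.027·18.64·|sin 121.8°| = 0.42774 m/s.

0.428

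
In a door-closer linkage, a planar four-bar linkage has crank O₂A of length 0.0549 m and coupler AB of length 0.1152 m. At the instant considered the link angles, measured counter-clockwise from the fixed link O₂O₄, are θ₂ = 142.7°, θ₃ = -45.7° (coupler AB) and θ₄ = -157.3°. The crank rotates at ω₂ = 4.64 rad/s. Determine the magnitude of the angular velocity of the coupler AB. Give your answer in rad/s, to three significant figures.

2.06

ω₂ = 4.64 rad/s
Differentiating the loop-closure r₂e^{iθ₂}+r₃e^{iθ₃}=r₁+r₄e^{iθ₄} gives r₂ω₂e^{iθ₂}+r₃ω₃e^{iθ₃}=r₄ω₄e^{iθ₄}.
Eliminating the other unknown: ω₃ = r₂ω₂ sin(θ₄−θ₂) / [r₃ sin(θ₃−θ₄)].
Numerator sine = +0.86603; denominator sine = +0.92978.
Result = 0.0549·4.64·(+0.86603) / (0.1152·(+0.92978)) = +2.0596 rad/s; magnitude 2.0596 rad/s.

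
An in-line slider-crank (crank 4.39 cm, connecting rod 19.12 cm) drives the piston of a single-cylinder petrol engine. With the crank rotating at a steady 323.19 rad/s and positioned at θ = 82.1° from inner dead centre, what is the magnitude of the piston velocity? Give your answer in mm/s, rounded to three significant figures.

14500

ω = 323.2 rad/s
For an in-line slider-crank, x = r cosθ + √(L² − r² sin²θ), so v = −rω sinθ·[1 + r cosθ/√(L² − r² sin²θ)].
With r = 0.0439 m, L = 0.1912 m, θ = 82.1°: √(L² − r² sin²θ) = 0.18619 m.
v = −0.0439·323.2·0.99051·[1 + 0.0439·0.13744/0.18619] = -14.509 m/s.
|v| = 14.509 m/s = 14509 mm/s.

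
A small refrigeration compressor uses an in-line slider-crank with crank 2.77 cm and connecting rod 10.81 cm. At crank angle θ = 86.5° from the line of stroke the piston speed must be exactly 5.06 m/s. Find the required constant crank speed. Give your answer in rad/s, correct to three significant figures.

180

For an in-line slider-crank, |v_piston| = rω|sinθ|·[1 + r cosθ/√(L² − r² sin²θ)].
With r = 0.0277 m, L = 0.1081 m, θ = 86.5°: the bracketed kinematic factor |dx/dθ| = 0.028096 m.
ω = v/|dx/dθ| = 5.06/0.028096 = 180.1 rad/s.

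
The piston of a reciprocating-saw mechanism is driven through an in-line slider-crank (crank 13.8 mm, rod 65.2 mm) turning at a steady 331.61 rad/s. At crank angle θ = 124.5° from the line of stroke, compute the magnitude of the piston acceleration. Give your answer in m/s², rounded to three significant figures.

973

ω = 331.6 rad/s
x(θ) = r cosθ + √(L² − r² sin²θ); with ω constant, a = ω²·d²x/dθ².
d²x/dθ² = −r cosθ − r²(cos2θ)/√u − r⁴ sin²2θ/(4u^{3/2}),  u = L² − r² sin²θ = 0.0041217 m².
Substituting r = 0.0138 m, L = 0.0652 m, θ = 124.5°: d²x/dθ² = +0.0088496 m.
a = ω²·d²x/dθ² = (331.6)²·(+0.0088496) = +973.15 m/s²;  |a| = 973.15 m/s².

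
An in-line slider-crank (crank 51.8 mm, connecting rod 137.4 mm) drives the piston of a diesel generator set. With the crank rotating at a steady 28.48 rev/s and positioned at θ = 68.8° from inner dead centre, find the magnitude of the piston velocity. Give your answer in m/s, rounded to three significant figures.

9.90

ω = 2π·28.5 = 178.9 rad/s
For an in-line slider-crank, x = r cosθ + √(L² − r² sin²θ), so v = −rω sinθ·[1 + r cosθ/√(L² − r² sin²θ)].
With r = 0.0518 m, L = 0.1374 m, θ = 68.8°: √(L² − r² sin²θ) = 0.12863 m.
v = −0.0518·178.9·0.93232·[1 + 0.0518·0.36162/0.12863] = -9.9005 m/s.
|v| = 9.9005 m/s.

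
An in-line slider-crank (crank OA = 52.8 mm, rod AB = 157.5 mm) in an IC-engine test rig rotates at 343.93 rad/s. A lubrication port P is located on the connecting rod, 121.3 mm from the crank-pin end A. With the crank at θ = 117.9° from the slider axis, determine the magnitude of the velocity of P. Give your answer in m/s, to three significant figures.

14.2

ω = 343.9 rad/s.  Crank-pin speed |V_A| = rω = 18.16 m/s, perpendicular to OA.
Rod angle: sinφ = −(r/L) sinθ ⇒ φ = -17.234°; ω_rod = −rω cosθ/√(L²−r²sin²θ) = +56.488 rad/s.
V_P = V_A + ω_rod × AP, with AP = 0.1213 m along the rod.
Components: V_Px = −rω sinθ − a·ω_rod·sinφ = -14.019 m/s;  V_Py = rω cosθ + a·ω_rod·cosφ = -1.953 m/s.
|V_P| = √(V_Px² + V_Py²) = 14.154 m/s.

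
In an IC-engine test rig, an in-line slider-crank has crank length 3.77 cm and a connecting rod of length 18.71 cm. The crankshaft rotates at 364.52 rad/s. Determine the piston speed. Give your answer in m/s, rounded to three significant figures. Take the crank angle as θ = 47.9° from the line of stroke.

11.6

ω = 364.5 rad/s
For an in-line slider-crank, x = r cosθ + √(L² − r² sin²θ), so v = −rω sinθ·[1 + r cosθ/√(L² − r² sin²θ)].
With r = 0.0377 m, L = 0.1871 m, θ = 47.9°: √(L² − r² sin²θ) = 0.185 m.
v = −0.0377·364.5·0.74198·[1 + 0.0377·0.67043/0.185] = -11.59 m/s.
|v| = 11.59 m/s.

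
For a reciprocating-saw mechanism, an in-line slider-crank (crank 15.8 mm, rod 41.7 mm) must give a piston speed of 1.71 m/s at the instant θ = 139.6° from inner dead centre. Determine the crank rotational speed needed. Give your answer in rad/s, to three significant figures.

238

For an in-line slider-crank, |v_piston| = rω|sinθ|·[1 + r cosθ/√(L² − r² sin²θ)].
With r = 0.0158 m, L = 0.0417 m, θ = 139.6°: the bracketed kinematic factor |dx/dθ| = 0.0071922 m.
ω = v/|dx/dθ| = 1.71/0.0071922 = 237.76 rad/s.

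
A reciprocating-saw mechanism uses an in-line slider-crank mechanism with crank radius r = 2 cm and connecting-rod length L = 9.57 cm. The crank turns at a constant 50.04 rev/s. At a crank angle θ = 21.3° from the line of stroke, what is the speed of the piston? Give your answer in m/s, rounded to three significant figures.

2.73

ω = 2π·50 = 314.4 rad/s
For an in-line slider-crank, x = r cosθ + √(L² − r² sin²θ), so v = −rω sinθ·[1 + r cosθ/√(L² − r² sin²θ)].
With r = 0.02 m, L = 0.0957 m, θ = 21.3°: √(L² − r² sin²θ) = 0.095424 m.
v = −0.02·314.4·0.36325·[1 + 0.02·0.93169/0.095424] = -2.7302 m/s.
|v| = 2.7302 m/s.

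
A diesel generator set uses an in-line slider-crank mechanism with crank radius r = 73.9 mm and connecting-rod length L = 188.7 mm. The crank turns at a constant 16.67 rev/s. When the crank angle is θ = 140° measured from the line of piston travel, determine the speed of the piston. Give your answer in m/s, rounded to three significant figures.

ω = 2π·16.7 = 104.7 rad/s
For an in-line slider-crank, x = r cosθ + √(L² − r² sin²θ), so v = −rω sinθ·[1 + r cosθ/√(L² − r² sin²θ)].
With r = 0.0739 m, L = 0.1887 m, θ = 140°: √(L² − r² sin²θ) = 0.18262 m.
v = −0.0739·104.7·0.64279·[1 + 0.0739·-0.76604/0.18262] = -3.4331 m/s.
|v| = 3.4331 m/s.

3.43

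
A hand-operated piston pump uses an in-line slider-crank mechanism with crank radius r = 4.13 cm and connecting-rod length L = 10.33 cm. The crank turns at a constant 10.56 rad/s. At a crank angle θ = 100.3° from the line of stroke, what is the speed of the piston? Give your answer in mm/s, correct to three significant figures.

396

ω = 10.56 rad/s
For an in-line slider-crank, x = r cosθ + √(L² − r² sin²θ), so v = −rω sinθ·[1 + r cosθ/√(L² − r² sin²θ)].
With r = 0.0413 m, L = 0.1033 m, θ = 100.3°: √(L² − r² sin²θ) = 0.094972 m.
v = −0.0413·10.56·0.98389·[1 + 0.0413·-0.17880/0.094972] = -0.39574 m/s.
|v| = 0.39574 m/s = 395.74 mm/s.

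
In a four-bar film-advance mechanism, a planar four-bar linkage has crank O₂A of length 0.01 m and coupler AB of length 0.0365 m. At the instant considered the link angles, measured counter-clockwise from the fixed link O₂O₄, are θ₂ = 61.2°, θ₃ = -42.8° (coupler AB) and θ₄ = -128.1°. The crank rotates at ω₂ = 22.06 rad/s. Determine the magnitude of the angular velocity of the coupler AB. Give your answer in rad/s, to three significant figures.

0.980

ω₂ = 22.06 rad/s
Differentiating the loop-closure r₂e^{iθ₂}+r₃e^{iθ₃}=r₁+r₄e^{iθ₄} gives r₂ω₂e^{iθ₂}+r₃ω₃e^{iθ₃}=r₄ω₄e^{iθ₄}.
Eliminating the other unknown: ω₃ = r₂ω₂ sin(θ₄−θ₂) / [r₃ sin(θ₃−θ₄)].
Numerator sine = +0.16160; denominator sine = +0.99664.
Result = 0.01·22.06·(+0.16160) / (0.0365·(+0.99664)) = +0.98 rad/s; magnitude 0.98 rad/s.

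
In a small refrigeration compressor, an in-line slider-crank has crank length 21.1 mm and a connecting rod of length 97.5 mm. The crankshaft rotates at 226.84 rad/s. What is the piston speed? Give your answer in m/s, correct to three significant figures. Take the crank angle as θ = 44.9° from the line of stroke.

ω = 226.8 rad/s
For an in-line slider-crank, x = r cosθ + √(L² − r² sin²θ), so v = −rω sinθ·[1 + r cosθ/√(L² − r² sin²θ)].
With r = 0.0211 m, L = 0.0975 m, θ = 44.9°: √(L² − r² sin²θ) = 0.096356 m.
v = −0.0211·226.8·0.70587·[1 + 0.0211·0.70834/0.096356] = -3.9026 m/s.
|v| = 3.9026 m/s.

3.90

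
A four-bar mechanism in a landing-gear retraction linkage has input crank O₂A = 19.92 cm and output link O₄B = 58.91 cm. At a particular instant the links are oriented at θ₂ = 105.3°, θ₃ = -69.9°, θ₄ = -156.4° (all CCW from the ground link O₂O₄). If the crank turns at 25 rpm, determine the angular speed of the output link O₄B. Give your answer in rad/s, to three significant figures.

0.0742

ω₂ = 2.618 rad/s (from 25 rpm).
Differentiating the loop-closure r₂e^{iθ₂}+r₃e^{iθ₃}=r₁+r₄e^{iθ₄} gives r₂ω₂e^{iθ₂}+r₃ω₃e^{iθ₃}=r₄ω₄e^{iθ₄}.
Eliminating the other unknown: ω₄ = r₂ω₂ sin(θ₂−θ₃) / [r₄ sin(θ₄−θ₃)].
Numerator sine = +0.08368; denominator sine = -0.99813.
Result = 0.1992·2.618·(+0.08368) / (0.5891·(-0.99813)) = -0.074215 rad/s; magnitude 0.074215 rad/s.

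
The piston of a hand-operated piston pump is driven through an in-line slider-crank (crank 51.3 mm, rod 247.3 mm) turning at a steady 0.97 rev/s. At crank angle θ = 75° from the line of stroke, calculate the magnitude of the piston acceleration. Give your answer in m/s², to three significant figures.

ω = 2π·0.97 = 6.095 rad/s
x(θ) = r cosθ + √(L² − r² sin²θ); with ω constant, a = ω²·d²x/dθ².
d²x/dθ² = −r cosθ − r²(cos2θ)/√u − r⁴ sin²2θ/(4u^{3/2}),  u = L² − r² sin²θ = 0.0587019 m².
Substituting r = 0.0513 m, L = 0.2473 m, θ = 75°: d²x/dθ² = -0.0039011 m.
a = ω²·d²x/dθ² = (6.095)²·(-0.0039011) = -0.14491 m/s²;  |a| = 0.14491 m/s².

0.145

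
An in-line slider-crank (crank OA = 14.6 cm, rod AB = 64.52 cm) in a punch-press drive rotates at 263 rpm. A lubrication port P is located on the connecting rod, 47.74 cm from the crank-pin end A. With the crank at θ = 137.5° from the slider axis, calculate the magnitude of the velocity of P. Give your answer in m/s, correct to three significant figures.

ω = 27.54 rad/s.  Crank-pin speed |V_A| = rω = 4.021 m/s, perpendicular to OA.
Rod angle: sinφ = −(r/L) sinθ ⇒ φ = -8.794°; ω_rod = −rω cosθ/√(L²−r²sin²θ) = +4.6495 rad/s.
V_P = V_A + ω_rod × AP, with AP = 0.4774 m along the rod.
Components: V_Px = −rω sinθ − a·ω_rod·sinφ = -2.3772 m/s;  V_Py = rω cosθ + a·ω_rod·cosφ = -0.77102 m/s.
|V_P| = √(V_Px² + V_Py²) = 2.4991 m/s.

2.50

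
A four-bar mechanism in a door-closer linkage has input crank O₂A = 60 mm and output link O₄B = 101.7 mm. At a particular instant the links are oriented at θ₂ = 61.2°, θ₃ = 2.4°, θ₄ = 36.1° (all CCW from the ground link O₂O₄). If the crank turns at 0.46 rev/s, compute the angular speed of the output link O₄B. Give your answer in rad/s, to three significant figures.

ω₂ = 2.89 rad/s (from 0.46 rev/s).
Differentiating the loop-closure r₂e^{iθ₂}+r₃e^{iθ₃}=r₁+r₄e^{iθ₄} gives r₂ω₂e^{iθ₂}+r₃ω₃e^{iθ₃}=r₄ω₄e^{iθ₄}.
Eliminating the other unknown: ω₄ = r₂ω₂ sin(θ₂−θ₃) / [r₄ sin(θ₄−θ₃)].
Numerator sine = +0.85536; denominator sine = +0.55484.
Result = 0.06·2.89·(+0.85536) / (0.1017·(+0.55484)) = +2.6287 rad/s; magnitude 2.6287 rad/s.

2.63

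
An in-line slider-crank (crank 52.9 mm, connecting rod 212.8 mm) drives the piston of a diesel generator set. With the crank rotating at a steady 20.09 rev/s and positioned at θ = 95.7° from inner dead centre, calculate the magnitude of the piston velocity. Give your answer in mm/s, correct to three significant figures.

6480

ω = 2π·20.1 = 126.2 rad/s
For an in-line slider-crank, x = r cosθ + √(L² − r² sin²θ), so v = −rω sinθ·[1 + r cosθ/√(L² − r² sin²θ)].
With r = 0.0529 m, L = 0.2128 m, θ = 95.7°: √(L² − r² sin²θ) = 0.20619 m.
v = −0.0529·126.2·0.99506·[1 + 0.0529·-0.09932/0.20619] = -6.4752 m/s.
|v| = 6.4752 m/s = 6475.2 mm/s.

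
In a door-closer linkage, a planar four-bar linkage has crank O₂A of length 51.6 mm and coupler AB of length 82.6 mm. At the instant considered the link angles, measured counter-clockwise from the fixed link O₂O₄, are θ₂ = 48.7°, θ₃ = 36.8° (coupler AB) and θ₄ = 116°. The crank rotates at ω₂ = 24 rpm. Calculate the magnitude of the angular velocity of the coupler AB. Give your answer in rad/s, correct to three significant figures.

ω₂ = 2.513 rad/s (from 24 rpm).
Differentiating the loop-closure r₂e^{iθ₂}+r₃e^{iθ₃}=r₁+r₄e^{iθ₄} gives r₂ω₂e^{iθ₂}+r₃ω₃e^{iθ₃}=r₄ω₄e^{iθ₄}.
Eliminating the other unknown: ω₃ = r₂ω₂ sin(θ₄−θ₂) / [r₃ sin(θ₃−θ₄)].
Numerator sine = +0.92254; denominator sine = -0.98229.
Result = 0.0516·2.513·(+0.92254) / (0.0826·(-0.98229)) = -1.4745 rad/s; magnitude 1.4745 rad/s.

1.47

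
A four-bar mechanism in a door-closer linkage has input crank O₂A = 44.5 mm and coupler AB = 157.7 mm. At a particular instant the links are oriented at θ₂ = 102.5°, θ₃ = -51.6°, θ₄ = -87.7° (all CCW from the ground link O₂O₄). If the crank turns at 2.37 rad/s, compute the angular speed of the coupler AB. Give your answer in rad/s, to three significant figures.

0.201

ω₂ = 2.37 rad/s
Differentiating the loop-closure r₂e^{iθ₂}+r₃e^{iθ₃}=r₁+r₄e^{iθ₄} gives r₂ω₂e^{iθ₂}+r₃ω₃e^{iθ₃}=r₄ω₄e^{iθ₄}.
Eliminating the other unknown: ω₃ = r₂ω₂ sin(θ₄−θ₂) / [r₃ sin(θ₃−θ₄)].
Numerator sine = +0.17708; denominator sine = +0.58920.
Result = 0.0445·2.37·(+0.17708) / (0.1577·(+0.58920)) = +0.201 rad/s; magnitude 0.201 rad/s.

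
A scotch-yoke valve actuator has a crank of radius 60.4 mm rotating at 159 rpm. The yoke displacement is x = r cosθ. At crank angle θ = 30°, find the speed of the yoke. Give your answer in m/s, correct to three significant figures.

0.503

ω = 16.65 rad/s (from 159 rpm).
x = r cosθ ⇒ ẋ = −rω sinθ.
|v| = rω|sinθ| = 0.0604·16.65·|sin 30°| = 0.50284 m/s.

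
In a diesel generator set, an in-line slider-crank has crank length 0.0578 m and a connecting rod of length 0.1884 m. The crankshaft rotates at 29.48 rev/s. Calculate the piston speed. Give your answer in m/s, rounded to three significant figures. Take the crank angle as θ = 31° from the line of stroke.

ω = 2π·29.5 = 185.2 rad/s
For an in-line slider-crank, x = r cosθ + √(L² − r² sin²θ), so v = −rω sinθ·[1 + r cosθ/√(L² − r² sin²θ)].
With r = 0.0578 m, L = 0.1884 m, θ = 31°: √(L² − r² sin²θ) = 0.18603 m.
v = −0.0578·185.2·0.51504·[1 + 0.0578·0.85717/0.18603] = -6.9826 m/s.
|v| = 6.9826 m/s.

6.98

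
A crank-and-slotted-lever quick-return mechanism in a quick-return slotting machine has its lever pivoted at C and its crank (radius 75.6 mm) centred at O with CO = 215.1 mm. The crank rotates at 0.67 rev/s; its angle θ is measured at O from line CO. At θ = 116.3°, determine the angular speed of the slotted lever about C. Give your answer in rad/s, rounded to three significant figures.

ω = 4.21 rad/s (from 0.67 rev/s).
Crank pin A relative to C: A = (d + r cosθ, r sinθ); lever angle φ = atan2(r sinθ, d + r cosθ).
Differentiating tanφ: φ̇ = rω(d cosθ + r)/(d² + r² + 2dr cosθ).
d² + r² + 2dr cosθ = |CA|² = 0.0375733 m²;  d cosθ + r = -0.019705 m.
|ω_lever| = |0.0756·4.21·-0.019705| / 0.0375733 = 0.1669 rad/s.

0.167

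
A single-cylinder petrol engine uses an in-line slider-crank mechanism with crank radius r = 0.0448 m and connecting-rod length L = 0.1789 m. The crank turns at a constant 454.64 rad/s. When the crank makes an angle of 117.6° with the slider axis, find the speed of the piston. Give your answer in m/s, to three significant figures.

15.9

ω = 454.6 rad/s
For an in-line slider-crank, x = r cosθ + √(L² − r² sin²θ), so v = −rω sinθ·[1 + r cosθ/√(L² − r² sin²θ)].
With r = 0.0448 m, L = 0.1789 m, θ = 117.6°: √(L² − r² sin²θ) = 0.17444 m.
v = −0.0448·454.6·0.88620·[1 + 0.0448·-0.46330/0.17444] = -15.902 m/s.
|v| = 15.902 m/s.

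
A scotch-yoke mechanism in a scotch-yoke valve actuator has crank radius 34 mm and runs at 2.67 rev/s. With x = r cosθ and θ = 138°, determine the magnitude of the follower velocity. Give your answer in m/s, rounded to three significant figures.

0.382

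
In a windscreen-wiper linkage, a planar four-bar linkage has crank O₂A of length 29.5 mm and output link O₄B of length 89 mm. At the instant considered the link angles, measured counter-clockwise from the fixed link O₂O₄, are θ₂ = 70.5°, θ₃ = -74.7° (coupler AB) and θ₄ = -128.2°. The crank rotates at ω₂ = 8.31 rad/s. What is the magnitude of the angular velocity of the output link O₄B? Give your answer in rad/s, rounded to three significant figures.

ω₂ = 8.31 rad/s
Differentiating the loop-closure r₂e^{iθ₂}+r₃e^{iθ₃}=r₁+r₄e^{iθ₄} gives r₂ω₂e^{iθ₂}+r₃ω₃e^{iθ₃}=r₄ω₄e^{iθ₄}.
Eliminating the other unknown: ω₄ = r₂ω₂ sin(θ₂−θ₃) / [r₄ sin(θ₄−θ₃)].
Numerator sine = +0.57071; denominator sine = -0.80386.
Result = 0.0295·8.31·(+0.57071) / (0.089·(-0.80386)) = -1.9556 rad/s; magnitude 1.9556 rad/s.

1.96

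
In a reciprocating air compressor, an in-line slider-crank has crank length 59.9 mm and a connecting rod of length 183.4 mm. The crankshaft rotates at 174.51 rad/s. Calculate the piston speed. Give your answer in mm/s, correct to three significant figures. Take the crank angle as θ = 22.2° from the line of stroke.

5150

ω = 174.5 rad/s
For an in-line slider-crank, x = r cosθ + √(L² − r² sin²θ), so v = −rω sinθ·[1 + r cosθ/√(L² − r² sin²θ)].
With r = 0.0599 m, L = 0.1834 m, θ = 22.2°: √(L² − r² sin²θ) = 0.182 m.
v = −0.0599·174.5·0.37784·[1 + 0.0599·0.92587/0.182] = -5.1532 m/s.
|v| = 5.1532 m/s = 5153.2 mm/s.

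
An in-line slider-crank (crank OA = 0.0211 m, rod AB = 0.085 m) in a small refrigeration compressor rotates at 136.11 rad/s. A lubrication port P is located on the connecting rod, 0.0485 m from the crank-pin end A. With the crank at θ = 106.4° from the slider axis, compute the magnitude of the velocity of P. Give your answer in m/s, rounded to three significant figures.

2.66

ω = 136.1 rad/s.  Crank-pin speed |V_A| = rω = 2.8719 m/s, perpendicular to OA.
Rod angle: sinφ = −(r/L) sinθ ⇒ φ = -13.777°; ω_rod = −rω cosθ/√(L²−r²sin²θ) = +9.8221 rad/s.
V_P = V_A + ω_rod × AP, with AP = 0.0485 m along the rod.
Components: V_Px = −rω sinθ − a·ω_rod·sinφ = -2.6416 m/s;  V_Py = rω cosθ + a·ω_rod·cosφ = -0.34819 m/s.
|V_P| = √(V_Px² + V_Py²) = 2.6645 m/s.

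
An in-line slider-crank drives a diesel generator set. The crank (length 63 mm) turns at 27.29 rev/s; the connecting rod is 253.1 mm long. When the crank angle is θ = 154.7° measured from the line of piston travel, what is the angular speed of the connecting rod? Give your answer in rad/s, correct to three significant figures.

ω = 171.5 rad/s (converted from 27.29 rev/s).
The rod makes angle φ with the slider axis where L sinφ = r sinθ; differentiating, L cosφ·φ̇ = r ω cosθ.
L cosφ = √(L² − r² sin²θ) = 0.25166 m.
|ω_rod| = r ω |cosθ| / √(L² − r² sin²θ) = 0.063·171.5·0.90408/0.25166 = 38.807 rad/s.

38.8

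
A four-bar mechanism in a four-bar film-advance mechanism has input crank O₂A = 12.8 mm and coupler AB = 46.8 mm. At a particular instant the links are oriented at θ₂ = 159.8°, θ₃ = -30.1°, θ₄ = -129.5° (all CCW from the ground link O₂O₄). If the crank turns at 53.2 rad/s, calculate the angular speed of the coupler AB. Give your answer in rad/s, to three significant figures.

13.9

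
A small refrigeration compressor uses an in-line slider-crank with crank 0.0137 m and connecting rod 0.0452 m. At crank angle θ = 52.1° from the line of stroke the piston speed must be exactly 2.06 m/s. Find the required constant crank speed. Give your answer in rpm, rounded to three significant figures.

For an in-line slider-crank, |v_piston| = rω|sinθ|·[1 + r cosθ/√(L² − r² sin²θ)].
With r = 0.0137 m, L = 0.0452 m, θ = 52.1°: the bracketed kinematic factor |dx/dθ| = 0.012883 m.
ω = v/|dx/dθ| = 2.06/0.012883 = 159.9 rad/s.
N = 60ω/(2π) = 1526.9 rpm.

1530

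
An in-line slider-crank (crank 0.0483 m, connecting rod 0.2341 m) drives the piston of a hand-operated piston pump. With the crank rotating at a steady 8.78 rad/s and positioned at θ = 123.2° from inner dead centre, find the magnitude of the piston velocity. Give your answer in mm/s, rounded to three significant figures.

ω = 8.78 rad/s
For an in-line slider-crank, x = r cosθ + √(L² − r² sin²θ), so v = −rω sinθ·[1 + r cosθ/√(L² − r² sin²θ)].
With r = 0.0483 m, L = 0.2341 m, θ = 123.2°: √(L² − r² sin²θ) = 0.23058 m.
v = −0.0483·8.78·0.83676·[1 + 0.0483·-0.54756/0.23058] = -0.31415 m/s.
|v| = 0.31415 m/s = 314.15 mm/s.

314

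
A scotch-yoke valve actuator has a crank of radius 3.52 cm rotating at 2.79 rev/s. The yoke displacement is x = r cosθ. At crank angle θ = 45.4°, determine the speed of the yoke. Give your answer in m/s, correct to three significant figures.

0.439

ω = 17.53 rad/s (from 2.79 rev/s).
x = r cosθ ⇒ ẋ = −rω sinθ.
|v| = rω|sinθ| = 0.0352·17.53·|sin 45.4°| = 0.43936 m/s.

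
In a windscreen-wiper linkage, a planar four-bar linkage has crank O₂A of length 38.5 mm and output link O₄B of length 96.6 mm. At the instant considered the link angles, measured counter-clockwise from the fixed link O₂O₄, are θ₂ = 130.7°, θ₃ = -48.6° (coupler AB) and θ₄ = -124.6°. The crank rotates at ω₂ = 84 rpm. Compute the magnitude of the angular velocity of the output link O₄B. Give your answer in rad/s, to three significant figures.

ω₂ = 8.796 rad/s (from 84 rpm).
Differentiating the loop-closure r₂e^{iθ₂}+r₃e^{iθ₃}=r₁+r₄e^{iθ₄} gives r₂ω₂e^{iθ₂}+r₃ω₃e^{iθ₃}=r₄ω₄e^{iθ₄}.
Eliminating the other unknown: ω₄ = r₂ω₂ sin(θ₂−θ₃) / [r₄ sin(θ₄−θ₃)].
Numerator sine = +0.01222; denominator sine = -0.97030.
Result = 0.0385·8.796·(+0.01222) / (0.0966·(-0.97030)) = -0.044142 rad/s; magnitude 0.044142 rad/s.

0.0441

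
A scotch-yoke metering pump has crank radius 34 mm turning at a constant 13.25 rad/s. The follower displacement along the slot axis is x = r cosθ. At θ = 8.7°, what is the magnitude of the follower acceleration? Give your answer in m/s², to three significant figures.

ω = 13.25 rad/s
x = r cosθ ⇒ ẍ = −rω² cosθ (ω constant).
|a| = rω²|cosθ| = 0.034·(13.25)²·|cos 8.7°| = 5.9004 m/s².

5.90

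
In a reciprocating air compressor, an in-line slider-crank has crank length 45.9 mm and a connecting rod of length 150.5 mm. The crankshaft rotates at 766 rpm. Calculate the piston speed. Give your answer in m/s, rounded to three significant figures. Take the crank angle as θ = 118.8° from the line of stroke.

ω = 2π·766/60 = 80.22 rad/s
For an in-line slider-crank, x = r cosθ + √(L² − r² sin²θ), so v = −rω sinθ·[1 + r cosθ/√(L² − r² sin²θ)].
With r = 0.0459 m, L = 0.1505 m, θ = 118.8°: √(L² − r² sin²θ) = 0.14503 m.
v = −0.0459·80.22·0.87631·[1 + 0.0459·-0.48175/0.14503] = -2.7345 m/s.
|v| = 2.7345 m/s.

2.73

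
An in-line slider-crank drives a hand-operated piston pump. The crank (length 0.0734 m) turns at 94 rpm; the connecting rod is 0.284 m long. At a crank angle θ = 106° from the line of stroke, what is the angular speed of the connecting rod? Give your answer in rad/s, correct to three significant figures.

ω = 9.844 rad/s (converted from 94 rpm).
The rod makes angle φ with the slider axis where L sinφ = r sinθ; differentiating, L cosφ·φ̇ = r ω cosθ.
L cosφ = √(L² − r² sin²θ) = 0.2751 m.
|ω_rod| = r ω |cosθ| / √(L² − r² sin²θ) = 0.0734·9.844·0.27564/0.2751 = 0.72395 rad/s.

0.724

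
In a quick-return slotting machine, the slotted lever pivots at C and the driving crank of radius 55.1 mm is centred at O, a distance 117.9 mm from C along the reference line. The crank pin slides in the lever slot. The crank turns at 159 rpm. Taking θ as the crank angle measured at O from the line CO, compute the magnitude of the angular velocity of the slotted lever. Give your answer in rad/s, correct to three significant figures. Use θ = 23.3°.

5.19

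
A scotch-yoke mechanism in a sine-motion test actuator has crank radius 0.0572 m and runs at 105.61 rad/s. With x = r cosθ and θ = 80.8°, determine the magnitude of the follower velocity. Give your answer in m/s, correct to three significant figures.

5.96

ω = 105.6 rad/s
x = r cosθ ⇒ ẋ = −rω sinθ.
|v| = rω|sinθ| = 0.0572·105.6·|sin 80.8°| = 5.9632 m/s.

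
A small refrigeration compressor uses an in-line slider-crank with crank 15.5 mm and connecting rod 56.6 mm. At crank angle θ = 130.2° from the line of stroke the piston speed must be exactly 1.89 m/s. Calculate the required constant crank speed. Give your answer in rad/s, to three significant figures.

195

For an in-line slider-crank, |v_piston| = rω|sinθ|·[1 + r cosθ/√(L² − r² sin²θ)].
With r = 0.0155 m, L = 0.0566 m, θ = 130.2°: the bracketed kinematic factor |dx/dθ| = 0.0096989 m.
ω = v/|dx/dθ| = 1.89/0.0096989 = 194.87 rad/s.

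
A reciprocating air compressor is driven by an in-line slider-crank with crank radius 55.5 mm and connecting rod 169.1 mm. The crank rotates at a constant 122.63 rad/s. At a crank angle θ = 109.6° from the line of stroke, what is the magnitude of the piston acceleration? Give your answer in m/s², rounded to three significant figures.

500

ω = 122.6 rad/s
x(θ) = r cosθ + √(L² − r² sin²θ); with ω constant, a = ω²·d²x/dθ².
d²x/dθ² = −r cosθ − r²(cos2θ)/√u − r⁴ sin²2θ/(4u^{3/2}),  u = L² − r² sin²θ = 0.0258612 m².
Substituting r = 0.0555 m, L = 0.1691 m, θ = 109.6°: d²x/dθ² = +0.033233 m.
a = ω²·d²x/dθ² = (122.6)²·(+0.033233) = +499.76 m/s²;  |a| = 499.76 m/s².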